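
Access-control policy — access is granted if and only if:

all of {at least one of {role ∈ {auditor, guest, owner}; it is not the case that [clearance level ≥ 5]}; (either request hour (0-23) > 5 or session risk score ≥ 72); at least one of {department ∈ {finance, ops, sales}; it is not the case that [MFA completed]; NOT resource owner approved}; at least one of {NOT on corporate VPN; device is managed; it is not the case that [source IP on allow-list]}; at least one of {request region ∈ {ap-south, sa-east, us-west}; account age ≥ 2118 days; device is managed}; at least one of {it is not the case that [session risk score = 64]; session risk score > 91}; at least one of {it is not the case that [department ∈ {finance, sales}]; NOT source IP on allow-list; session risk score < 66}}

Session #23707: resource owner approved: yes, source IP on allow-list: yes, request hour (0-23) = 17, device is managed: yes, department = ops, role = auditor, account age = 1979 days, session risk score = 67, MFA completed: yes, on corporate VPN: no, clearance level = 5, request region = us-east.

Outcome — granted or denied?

Atomic conditions:
  role ∈ {auditor, guest, owner}: auditor is in the set → true
  clearance level ≥ 5: 5 ≥ 5 is true
  request hour (0-23) > 5: 17 > 5 is true
  session risk score ≥ 72: 67 ≥ 72 is false
  department ∈ {finance, ops, sales}: ops is in the set → true
  MFA completed: yes → true
  NOT resource owner approved: yes → false
  NOT on corporate VPN: no → true
  device is managed: yes → true
  source IP on allow-list: yes → true
  request region ∈ {ap-south, sa-east, us-west}: us-east is not in the set → false
  account age ≥ 2118 days: 1979 ≥ 2118 is false
  session risk score = 64: 67 == 64 is false
  session risk score > 91: 67 > 91 is false
  department ∈ {finance, sales}: ops is not in the set → false
  NOT source IP on allow-list: yes → false
  session risk score < 66: 67 < 66 is false
Combine:
[1.2] NOT true = false
[1] true OR false = true
[2] true OR false = true
[3.2] NOT true = false
[3] true OR false OR false = true
[4.3] NOT true = false
[4] true OR true OR false = true
[5] false OR false OR true = true
[6.1] NOT false = true
[6] true OR false = true
[7.1] NOT false = true
[7] true OR false OR false = true
[root] true AND true AND true AND true AND true AND true AND true = true
Overall: true → granted

Granted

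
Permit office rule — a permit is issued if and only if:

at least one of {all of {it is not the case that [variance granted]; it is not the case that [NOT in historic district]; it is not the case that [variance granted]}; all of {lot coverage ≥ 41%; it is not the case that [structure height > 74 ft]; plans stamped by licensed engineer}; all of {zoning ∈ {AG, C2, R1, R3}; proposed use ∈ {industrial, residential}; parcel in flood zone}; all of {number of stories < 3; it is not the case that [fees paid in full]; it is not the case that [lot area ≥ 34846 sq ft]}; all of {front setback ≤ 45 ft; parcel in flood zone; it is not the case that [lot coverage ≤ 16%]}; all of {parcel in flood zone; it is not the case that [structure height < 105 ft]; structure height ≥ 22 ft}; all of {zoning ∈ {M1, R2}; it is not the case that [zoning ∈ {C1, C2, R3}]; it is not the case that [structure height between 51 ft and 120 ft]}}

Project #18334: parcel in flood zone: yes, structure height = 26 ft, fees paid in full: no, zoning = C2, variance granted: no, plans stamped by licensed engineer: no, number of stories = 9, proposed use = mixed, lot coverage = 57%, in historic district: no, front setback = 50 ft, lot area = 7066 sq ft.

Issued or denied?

Atomic conditions:
  variance granted: no → false
  NOT in historic district: no → true
  lot coverage ≥ 41%: 57 ≥ 41 is true
  structure height > 74 ft: 26 > 74 is false
  plans stamped by licensed engineer: no → false
  zoning ∈ {AG, C2, R1, R3}: C2 is in the set → true
  proposed use ∈ {industrial, residential}: mixed is not in the set → false
  parcel in flood zone: yes → true
  number of stories < 3: 9 < 3 is false
  fees paid in full: no → false
  lot area ≥ 34846 sq ft: 7066 ≥ 34846 is false
  front setback ≤ 45 ft: 50 ≤ 45 is false
  lot coverage ≤ 16%: 57 ≤ 16 is false
  structure height < 105 ft: 26 < 105 is true
  structure height ≥ 22 ft: 26 ≥ 22 is true
  zoning ∈ {M1, R2}: C2 is not in the set → false
  zoning ∈ {C1, C2, R3}: C2 is in the set → true
  structure height between 51 ft and 120 ft: 26 in [51, 120] is false
Combine:
[1.1] NOT false = true
[1.2] NOT true = false
[1.3] NOT false = true
[1] true AND false AND true = false
[2.2] NOT false = true
[2] true AND true AND false = false
[3] true AND false AND true = false
[4.2] NOT false = true
[4.3] NOT false = true
[4] false AND true AND true = false
[5.3] NOT false = true
[5] false AND true AND true = false
[6.2] NOT true = false
[6] true AND false AND true = false
[7.2] NOT true = false
[7.3] NOT false = true
[7] false AND false AND true = false
[root] false OR false OR false OR false OR false OR false OR false = false
Overall: false → denied

Denied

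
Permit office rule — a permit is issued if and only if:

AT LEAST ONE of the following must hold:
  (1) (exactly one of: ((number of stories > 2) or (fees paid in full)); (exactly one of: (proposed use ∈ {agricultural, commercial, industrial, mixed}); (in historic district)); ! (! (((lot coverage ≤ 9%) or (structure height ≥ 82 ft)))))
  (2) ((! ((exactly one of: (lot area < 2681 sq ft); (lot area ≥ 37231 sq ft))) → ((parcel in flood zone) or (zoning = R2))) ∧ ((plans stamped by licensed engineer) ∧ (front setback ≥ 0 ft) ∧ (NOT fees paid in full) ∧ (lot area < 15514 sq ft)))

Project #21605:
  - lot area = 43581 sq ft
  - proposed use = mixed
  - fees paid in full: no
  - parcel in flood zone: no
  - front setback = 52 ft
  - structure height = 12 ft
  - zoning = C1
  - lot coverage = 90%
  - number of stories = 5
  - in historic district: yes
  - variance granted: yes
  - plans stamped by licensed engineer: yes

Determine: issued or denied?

Atomic conditions:
  number of stories > 2: 5 > 2 is true
  fees paid in full: no → false
  proposed use ∈ {agricultural, commercial, industrial, mixed}: mixed is in the set → true
  in historic district: yes → true
  lot coverage ≤ 9%: 90 ≤ 9 is false
  structure height ≥ 82 ft: 12 ≥ 82 is false
  lot area < 2681 sq ft: 43581 < 2681 is false
  lot area ≥ 37231 sq ft: 43581 ≥ 37231 is true
  parcel in flood zone: no → false
  zoning = R2: C1 == R2 is false
  plans stamped by licensed engineer: yes → true
  front setback ≥ 0 ft: 52 ≥ 0 is true
  NOT fees paid in full: no → true
  lot area < 15514 sq ft: 43581 < 15514 is false
Combine:
[1.1] true OR false = true
[1.2] exactly-one(true, true) = false
[1.3.1.1] false OR false = false
[1.3.1] NOT false = true
[1.3] NOT true = false
[1] exactly-one(true, false, false) = true
[2.1.1.1] exactly-one(false, true) = true
[2.1.1] NOT true = false
[2.1.2] false OR false = false
[2.1] false → false (antecedent false ⇒ implication holds) = true
[2.2] true AND true AND true AND false = false
[2] true AND false = false
[root] true OR false = true
Overall: true → issued

Issued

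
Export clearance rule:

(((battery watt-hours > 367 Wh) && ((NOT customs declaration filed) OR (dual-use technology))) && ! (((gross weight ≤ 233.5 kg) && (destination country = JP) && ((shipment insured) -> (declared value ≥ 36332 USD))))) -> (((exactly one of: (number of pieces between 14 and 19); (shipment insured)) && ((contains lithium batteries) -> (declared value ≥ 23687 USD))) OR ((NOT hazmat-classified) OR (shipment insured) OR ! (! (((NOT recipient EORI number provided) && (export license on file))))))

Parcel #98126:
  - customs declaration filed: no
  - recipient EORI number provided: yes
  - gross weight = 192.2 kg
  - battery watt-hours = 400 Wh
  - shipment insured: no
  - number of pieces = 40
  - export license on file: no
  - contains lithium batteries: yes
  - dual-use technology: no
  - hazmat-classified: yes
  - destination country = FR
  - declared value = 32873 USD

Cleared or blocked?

Atomic conditions:
  battery watt-hours > 367 Wh: 400 > 367 is true
  NOT customs declaration filed: no → true
  dual-use technology: no → false
  gross weight ≤ 233.5 kg: 192.2 ≤ 233.5 is true
  destination country = JP: FR == JP is false
  shipment insured: no → false
  declared value ≥ 36332 USD: 32873 ≥ 36332 is false
  number of pieces between 14 and 19: 40 in [14, 19] is false
  contains lithium batteries: yes → true
  declared value ≥ 23687 USD: 32873 ≥ 23687 is true
  NOT hazmat-classified: yes → false
  NOT recipient EORI number provided: yes → false
  export license on file: no → false
Combine:
[1.1.2] true OR false = true
[1.1] true AND true = true
[1.2.1.3] false → false (antecedent false ⇒ implication holds) = true
[1.2.1] true AND false AND true = false
[1.2] NOT false = true
[1] true AND true = true
[2.1.1] exactly-one(false, false) = false
[2.1.2] true → true = true
[2.1] false AND true = false
[2.2.3.1.1] false AND false = false
[2.2.3.1] NOT false = true
[2.2.3] NOT true = false
[2.2] false OR false OR false = false
[2] false OR false = false
[root] true → false = false
Overall: false → blocked

Blocked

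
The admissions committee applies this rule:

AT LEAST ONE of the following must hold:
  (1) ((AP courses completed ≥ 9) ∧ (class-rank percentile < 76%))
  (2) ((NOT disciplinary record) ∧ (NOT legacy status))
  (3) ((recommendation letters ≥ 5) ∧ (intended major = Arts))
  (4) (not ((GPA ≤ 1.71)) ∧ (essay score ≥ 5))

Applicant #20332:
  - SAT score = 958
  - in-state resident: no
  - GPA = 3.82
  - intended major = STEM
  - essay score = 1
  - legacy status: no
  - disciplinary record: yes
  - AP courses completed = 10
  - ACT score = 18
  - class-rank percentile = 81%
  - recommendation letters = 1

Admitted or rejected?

Atomic conditions:
  AP courses completed ≥ 9: 10 ≥ 9 is true
  class-rank percentile < 76%: 81 < 76 is false
  NOT disciplinary record: yes → false
  NOT legacy status: no → true
  recommendation letters ≥ 5: 1 ≥ 5 is false
  intended major = Arts: STEM == Arts is false
  GPA ≤ 1.71: 3.82 ≤ 1.71 is false
  essay score ≥ 5: 1 ≥ 5 is false
Combine:
[1] true AND false = false
[2] false AND true = false
[3] false AND false = false
[4.1] NOT false = true
[4] true AND false = false
[root] false OR false OR false OR false = false
Overall: false → rejected

Rejected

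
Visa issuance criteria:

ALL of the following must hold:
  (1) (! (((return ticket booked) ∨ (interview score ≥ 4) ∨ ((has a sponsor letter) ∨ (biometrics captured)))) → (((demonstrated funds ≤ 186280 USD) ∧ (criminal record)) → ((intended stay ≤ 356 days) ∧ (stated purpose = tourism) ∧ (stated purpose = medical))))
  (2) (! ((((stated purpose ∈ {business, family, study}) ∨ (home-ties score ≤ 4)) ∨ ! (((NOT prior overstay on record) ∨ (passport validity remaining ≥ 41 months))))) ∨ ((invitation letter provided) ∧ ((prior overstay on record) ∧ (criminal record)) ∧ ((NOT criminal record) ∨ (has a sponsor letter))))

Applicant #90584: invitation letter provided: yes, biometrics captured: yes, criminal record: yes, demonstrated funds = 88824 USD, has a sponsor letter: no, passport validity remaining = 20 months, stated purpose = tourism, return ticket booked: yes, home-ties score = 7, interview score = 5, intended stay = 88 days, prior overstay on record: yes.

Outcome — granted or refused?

Refused

Atomic conditions:
  return ticket booked: yes → true
  interview score ≥ 4: 5 ≥ 4 is true
  has a sponsor letter: no → false
  biometrics captured: yes → true
  demonstrated funds ≤ 186280 USD: 88824 ≤ 186280 is true
  criminal record: yes → true
  intended stay ≤ 356 days: 88 ≤ 356 is true
  stated purpose = tourism: tourism == tourism is true
  stated purpose = medical: tourism == medical is false
  stated purpose ∈ {business, family, study}: tourism is not in the set → false
  home-ties score ≤ 4: 7 ≤ 4 is false
  NOT prior overstay on record: yes → false
  passport validity remaining ≥ 41 months: 20 ≥ 41 is false
  invitation letter provided: yes → true
  prior overstay on record: yes → true
  NOT criminal record: yes → false
Combine:
[1.1.1.3] false OR true = true
[1.1.1] true OR true OR true = true
[1.1] NOT true = false
[1.2.1] true AND true = true
[1.2.2] true AND true AND false = false
[1.2] true → false = false
[1] false → false (antecedent false ⇒ implication holds) = true
[2.1.1.1] false OR false = false
[2.1.1.2.1] false OR false = false
[2.1.1.2] NOT false = true
[2.1.1] false OR true = true
[2.1] NOT true = false
[2.2.2] true AND true = true
[2.2.3] false OR false = false
[2.2] true AND true AND false = false
[2] false OR false = false
[root] true AND false = false
Overall: false → refused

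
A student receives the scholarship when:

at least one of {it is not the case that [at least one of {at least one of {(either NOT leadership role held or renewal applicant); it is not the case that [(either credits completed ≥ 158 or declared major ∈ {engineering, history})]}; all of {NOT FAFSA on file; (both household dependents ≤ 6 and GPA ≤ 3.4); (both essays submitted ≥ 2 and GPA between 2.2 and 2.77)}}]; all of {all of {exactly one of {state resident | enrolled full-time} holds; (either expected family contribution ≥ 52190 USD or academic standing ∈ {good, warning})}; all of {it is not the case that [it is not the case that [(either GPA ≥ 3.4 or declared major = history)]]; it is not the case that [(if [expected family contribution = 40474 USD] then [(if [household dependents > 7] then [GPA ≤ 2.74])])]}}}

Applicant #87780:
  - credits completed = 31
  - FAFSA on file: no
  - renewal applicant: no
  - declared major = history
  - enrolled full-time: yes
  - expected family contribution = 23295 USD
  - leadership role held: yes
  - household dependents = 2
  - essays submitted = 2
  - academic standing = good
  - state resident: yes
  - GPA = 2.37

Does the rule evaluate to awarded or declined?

Declined

Atomic conditions:
  NOT leadership role held: yes → false
  renewal applicant: no → false
  credits completed ≥ 158: 31 ≥ 158 is false
  declared major ∈ {engineering, history}: history is in the set → true
  NOT FAFSA on file: no → true
  household dependents ≤ 6: 2 ≤ 6 is true
  GPA ≤ 3.4: 2.37 ≤ 3.4 is true
  essays submitted ≥ 2: 2 ≥ 2 is true
  GPA between 2.2 and 2.77: 2.37 in [2.2, 2.77] is true
  state resident: yes → true
  enrolled full-time: yes → true
  expected family contribution ≥ 52190 USD: 23295 ≥ 52190 is false
  academic standing ∈ {good, warning}: good is in the set → true
  GPA ≥ 3.4: 2.37 ≥ 3.4 is false
  declared major = history: history == history is true
  expected family contribution = 40474 USD: 23295 == 40474 is false
  household dependents > 7: 2 > 7 is false
  GPA ≤ 2.74: 2.37 ≤ 2.74 is true
Combine:
[1.1.1.1] false OR false = false
[1.1.1.2.1] false OR true = true
[1.1.1.2] NOT true = false
[1.1.1] false OR false = false
[1.1.2.2] true AND true = true
[1.1.2.3] true AND true = true
[1.1.2] true AND true AND true = true
[1.1] false OR true = true
[1] NOT true = false
[2.1.1] exactly-one(true, true) = false
[2.1.2] false OR true = true
[2.1] false AND true = false
[2.2.1.1.1] false OR true = true
[2.2.1.1] NOT true = false
[2.2.1] NOT false = true
[2.2.2.1.2] false → true (antecedent false ⇒ implication holds) = true
[2.2.2.1] false → true (antecedent false ⇒ implication holds) = true
[2.2.2] NOT true = false
[2.2] true AND false = false
[2] false AND false = false
[root] false OR false = false
Overall: false → declined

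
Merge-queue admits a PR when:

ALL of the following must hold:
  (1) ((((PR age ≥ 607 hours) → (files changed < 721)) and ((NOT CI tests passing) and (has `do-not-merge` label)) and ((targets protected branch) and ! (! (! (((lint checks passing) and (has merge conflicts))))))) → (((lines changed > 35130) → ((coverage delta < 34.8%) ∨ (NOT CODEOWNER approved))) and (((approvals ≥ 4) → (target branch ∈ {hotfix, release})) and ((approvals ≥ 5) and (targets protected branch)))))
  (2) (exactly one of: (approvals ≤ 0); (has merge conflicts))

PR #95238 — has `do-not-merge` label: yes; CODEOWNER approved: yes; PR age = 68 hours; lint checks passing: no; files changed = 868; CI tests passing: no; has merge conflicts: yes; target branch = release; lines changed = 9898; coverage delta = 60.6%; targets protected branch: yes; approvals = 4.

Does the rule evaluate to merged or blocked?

Atomic conditions:
  PR age ≥ 607 hours: 68 ≥ 607 is false
  files changed < 721: 868 < 721 is false
  NOT CI tests passing: no → true
  has `do-not-merge` label: yes → true
  targets protected branch: yes → true
  lint checks passing: no → false
  has merge conflicts: yes → true
  lines changed > 35130: 9898 > 35130 is false
  coverage delta < 34.8%: 60.6 < 34.8 is false
  NOT CODEOWNER approved: yes → false
  approvals ≥ 4: 4 ≥ 4 is true
  target branch ∈ {hotfix, release}: release is in the set → true
  approvals ≥ 5: 4 ≥ 5 is false
  approvals ≤ 0: 4 ≤ 0 is false
Combine:
[1.1.1] false → false (antecedent false ⇒ implication holds) = true
[1.1.2] true AND true = true
[1.1.3.2.1.1.1] false AND true = false
[1.1.3.2.1.1] NOT false = true
[1.1.3.2.1] NOT true = false
[1.1.3.2] NOT false = true
[1.1.3] true AND true = true
[1.1] true AND true AND true = true
[1.2.1.2] false OR false = false
[1.2.1] false → false (antecedent false ⇒ implication holds) = true
[1.2.2.1] true → true = true
[1.2.2.2] false AND true = false
[1.2.2] true AND false = false
[1.2] true AND false = false
[1] true → false = false
[2] exactly-one(false, true) = true
[root] false AND true = false
Overall: false → blocked

Blocked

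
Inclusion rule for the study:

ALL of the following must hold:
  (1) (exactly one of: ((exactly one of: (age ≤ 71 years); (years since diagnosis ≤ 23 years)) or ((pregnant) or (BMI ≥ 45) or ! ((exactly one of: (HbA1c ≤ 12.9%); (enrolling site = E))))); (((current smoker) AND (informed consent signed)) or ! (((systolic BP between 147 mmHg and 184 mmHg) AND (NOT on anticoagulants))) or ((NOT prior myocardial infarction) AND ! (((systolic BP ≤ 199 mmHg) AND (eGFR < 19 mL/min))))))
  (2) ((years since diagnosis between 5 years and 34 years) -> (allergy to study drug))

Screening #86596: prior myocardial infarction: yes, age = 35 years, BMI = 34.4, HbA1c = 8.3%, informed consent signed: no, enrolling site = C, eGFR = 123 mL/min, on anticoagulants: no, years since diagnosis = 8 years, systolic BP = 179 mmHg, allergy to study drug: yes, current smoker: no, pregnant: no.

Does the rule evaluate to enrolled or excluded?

Excluded

Atomic conditions:
  age ≤ 71 years: 35 ≤ 71 is true
  years since diagnosis ≤ 23 years: 8 ≤ 23 is true
  pregnant: no → false
  BMI ≥ 45: 34.4 ≥ 45 is false
  HbA1c ≤ 12.9%: 8.3 ≤ 12.9 is true
  enrolling site = E: C == E is false
  current smoker: no → false
  informed consent signed: no → false
  systolic BP between 147 mmHg and 184 mmHg: 179 in [147, 184] is true
  NOT on anticoagulants: no → true
  NOT prior myocardial infarction: yes → false
  systolic BP ≤ 199 mmHg: 179 ≤ 199 is true
  eGFR < 19 mL/min: 123 < 19 is false
  years since diagnosis between 5 years and 34 years: 8 in [5, 34] is true
  allergy to study drug: yes → true
Combine:
[1.1.1] exactly-one(true, true) = false
[1.1.2.3.1] exactly-one(true, false) = true
[1.1.2.3] NOT true = false
[1.1.2] false OR false OR false = false
[1.1] false OR false = false
[1.2.1] false AND false = false
[1.2.2.1] true AND true = true
[1.2.2] NOT true = false
[1.2.3.2.1] true AND false = false
[1.2.3.2] NOT false = true
[1.2.3] false AND true = false
[1.2] false OR false OR false = false
[1] exactly-one(false, false) = false
[2] true → true = true
[root] false AND true = false
Overall: false → excluded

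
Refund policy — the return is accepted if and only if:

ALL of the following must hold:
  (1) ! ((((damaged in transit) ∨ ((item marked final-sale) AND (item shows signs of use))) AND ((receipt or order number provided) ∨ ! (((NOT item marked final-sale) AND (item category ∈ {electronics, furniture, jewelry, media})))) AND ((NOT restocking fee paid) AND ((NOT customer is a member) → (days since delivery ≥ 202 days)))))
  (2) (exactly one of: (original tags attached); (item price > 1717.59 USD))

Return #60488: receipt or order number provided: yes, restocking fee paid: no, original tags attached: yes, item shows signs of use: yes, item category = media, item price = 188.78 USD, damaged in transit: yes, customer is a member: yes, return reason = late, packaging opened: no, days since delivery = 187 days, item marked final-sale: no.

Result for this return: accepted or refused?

Refused

Atomic conditions:
  damaged in transit: yes → true
  item marked final-sale: no → false
  item shows signs of use: yes → true
  receipt or order number provided: yes → true
  NOT item marked final-sale: no → true
  item category ∈ {electronics, furniture, jewelry, media}: media is in the set → true
  NOT restocking fee paid: no → true
  NOT customer is a member: yes → false
  days since delivery ≥ 202 days: 187 ≥ 202 is false
  original tags attached: yes → true
  item price > 1717.59 USD: 188.78 > 1717.59 is false
Combine:
[1.1.1.2] false AND true = false
[1.1.1] true OR false = true
[1.1.2.2.1] true AND true = true
[1.1.2.2] NOT true = false
[1.1.2] true OR false = true
[1.1.3.2] false → false (antecedent false ⇒ implication holds) = true
[1.1.3] true AND true = true
[1.1] true AND true AND true = true
[1] NOT true = false
[2] exactly-one(true, false) = true
[root] false AND true = false
Overall: false → refused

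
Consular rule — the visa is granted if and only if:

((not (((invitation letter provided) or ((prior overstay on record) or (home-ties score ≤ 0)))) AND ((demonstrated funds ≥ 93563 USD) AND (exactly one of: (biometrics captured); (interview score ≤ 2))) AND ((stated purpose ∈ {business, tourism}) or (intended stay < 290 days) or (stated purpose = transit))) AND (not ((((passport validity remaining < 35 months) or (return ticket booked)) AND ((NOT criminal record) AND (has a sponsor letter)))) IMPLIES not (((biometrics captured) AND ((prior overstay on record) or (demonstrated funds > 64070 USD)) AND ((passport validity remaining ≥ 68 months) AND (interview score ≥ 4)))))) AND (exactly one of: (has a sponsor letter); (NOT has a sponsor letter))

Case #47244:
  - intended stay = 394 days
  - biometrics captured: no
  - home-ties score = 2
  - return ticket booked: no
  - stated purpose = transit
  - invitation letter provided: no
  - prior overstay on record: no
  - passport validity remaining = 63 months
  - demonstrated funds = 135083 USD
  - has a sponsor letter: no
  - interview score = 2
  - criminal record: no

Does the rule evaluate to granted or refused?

Granted

Atomic conditions:
  invitation letter provided: no → false
  prior overstay on record: no → false
  home-ties score ≤ 0: 2 ≤ 0 is false
  demonstrated funds ≥ 93563 USD: 135083 ≥ 93563 is true
  biometrics captured: no → false
  interview score ≤ 2: 2 ≤ 2 is true
  stated purpose ∈ {business, tourism}: transit is not in the set → false
  intended stay < 290 days: 394 < 290 is false
  stated purpose = transit: transit == transit is true
  passport validity remaining < 35 months: 63 < 35 is false
  return ticket booked: no → false
  NOT criminal record: no → true
  has a sponsor letter: no → false
  demonstrated funds > 64070 USD: 135083 > 64070 is true
  passport validity remaining ≥ 68 months: 63 ≥ 68 is false
  interview score ≥ 4: 2 ≥ 4 is false
  NOT has a sponsor letter: no → true
Combine:
[1.1.1.1.2] false OR false = false
[1.1.1.1] false OR false = false
[1.1.1] NOT false = true
[1.1.2.2] exactly-one(false, true) = true
[1.1.2] true AND true = true
[1.1.3] false OR false OR true = true
[1.1] true AND true AND true = true
[1.2.1.1.1] false OR false = false
[1.2.1.1.2] true AND false = false
[1.2.1.1] false AND false = false
[1.2.1] NOT false = true
[1.2.2.1.2] false OR true = true
[1.2.2.1.3] false AND false = false
[1.2.2.1] false AND true AND false = false
[1.2.2] NOT false = true
[1.2] true → true = true
[1] true AND true = true
[2] exactly-one(false, true) = true
[root] true AND true = true
Overall: true → granted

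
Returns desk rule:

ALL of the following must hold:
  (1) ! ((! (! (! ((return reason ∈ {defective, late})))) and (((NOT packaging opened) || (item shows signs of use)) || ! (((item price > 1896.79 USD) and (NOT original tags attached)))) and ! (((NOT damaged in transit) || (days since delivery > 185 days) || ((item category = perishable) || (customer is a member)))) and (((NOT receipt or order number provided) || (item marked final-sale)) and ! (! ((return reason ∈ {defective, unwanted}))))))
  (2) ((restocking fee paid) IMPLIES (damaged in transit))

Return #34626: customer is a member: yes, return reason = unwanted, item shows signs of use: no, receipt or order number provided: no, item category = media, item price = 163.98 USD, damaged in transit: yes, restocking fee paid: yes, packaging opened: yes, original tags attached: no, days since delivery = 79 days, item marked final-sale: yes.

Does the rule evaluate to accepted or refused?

Atomic conditions:
  return reason ∈ {defective, late}: unwanted is not in the set → false
  NOT packaging opened: yes → false
  item shows signs of use: no → false
  item price > 1896.79 USD: 163.98 > 1896.79 is false
  NOT original tags attached: no → true
  NOT damaged in transit: yes → false
  days since delivery > 185 days: 79 > 185 is false
  item category = perishable: media == perishable is false
  customer is a member: yes → true
  NOT receipt or order number provided: no → true
  item marked final-sale: yes → true
  return reason ∈ {defective, unwanted}: unwanted is in the set → true
  restocking fee paid: yes → true
  damaged in transit: yes → true
Combine:
[1.1.1.1.1] NOT false = true
[1.1.1.1] NOT true = false
[1.1.1] NOT false = true
[1.1.2.1] false OR false = false
[1.1.2.2.1] false AND true = false
[1.1.2.2] NOT false = true
[1.1.2] false OR true = true
[1.1.3.1.3] false OR true = true
[1.1.3.1] false OR false OR true = true
[1.1.3] NOT true = false
[1.1.4.1] true OR true = true
[1.1.4.2.1] NOT true = false
[1.1.4.2] NOT false = true
[1.1.4] true AND true = true
[1.1] true AND true AND false AND true = false
[1] NOT false = true
[2] true → true = true
[root] true AND true = true
Overall: true → accepted

Accepted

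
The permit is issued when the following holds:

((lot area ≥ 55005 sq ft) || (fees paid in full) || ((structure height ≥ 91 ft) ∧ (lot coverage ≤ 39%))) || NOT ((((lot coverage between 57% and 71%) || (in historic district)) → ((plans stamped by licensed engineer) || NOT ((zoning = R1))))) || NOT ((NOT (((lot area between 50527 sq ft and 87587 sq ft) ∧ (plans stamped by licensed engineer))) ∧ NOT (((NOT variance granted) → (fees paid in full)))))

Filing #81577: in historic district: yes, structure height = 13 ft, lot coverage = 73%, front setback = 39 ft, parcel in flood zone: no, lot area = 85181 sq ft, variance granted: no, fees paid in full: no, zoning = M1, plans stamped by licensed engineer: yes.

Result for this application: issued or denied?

Atomic conditions:
  lot area ≥ 55005 sq ft: 85181 ≥ 55005 is true
  fees paid in full: no → false
  structure height ≥ 91 ft: 13 ≥ 91 is false
  lot coverage ≤ 39%: 73 ≤ 39 is false
  lot coverage between 57% and 71%: 73 in [57, 71] is false
  in historic district: yes → true
  plans stamped by licensed engineer: yes → true
  zoning = R1: M1 == R1 is false
  lot area between 50527 sq ft and 87587 sq ft: 85181 in [50527, 87587] is true
  NOT variance granted: no → true
Combine:
[1.3] false AND false = false
[1] true OR false OR false = true
[2.1.1] false OR true = true
[2.1.2.2] NOT false = true
[2.1.2] true OR true = true
[2.1] true → true = true
[2] NOT true = false
[3.1.1.1] true AND true = true
[3.1.1] NOT true = false
[3.1.2.1] true → false = false
[3.1.2] NOT false = true
[3.1] false AND true = false
[3] NOT false = true
[root] true OR false OR true = true
Overall: true → issued

Issued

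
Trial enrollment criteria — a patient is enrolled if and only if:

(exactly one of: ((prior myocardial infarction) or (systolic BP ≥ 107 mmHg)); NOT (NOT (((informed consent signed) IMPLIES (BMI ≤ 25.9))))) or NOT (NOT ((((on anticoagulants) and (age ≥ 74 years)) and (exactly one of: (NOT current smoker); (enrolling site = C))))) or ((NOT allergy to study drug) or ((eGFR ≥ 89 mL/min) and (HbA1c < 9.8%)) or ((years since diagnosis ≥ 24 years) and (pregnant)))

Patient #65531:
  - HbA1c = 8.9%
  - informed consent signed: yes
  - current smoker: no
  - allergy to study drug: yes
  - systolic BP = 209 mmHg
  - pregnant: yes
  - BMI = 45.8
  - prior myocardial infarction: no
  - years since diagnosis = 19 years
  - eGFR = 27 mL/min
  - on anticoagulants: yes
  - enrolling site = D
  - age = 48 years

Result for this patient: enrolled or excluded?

Atomic conditions:
  prior myocardial infarction: no → false
  systolic BP ≥ 107 mmHg: 209 ≥ 107 is true
  informed consent signed: yes → true
  BMI ≤ 25.9: 45.8 ≤ 25.9 is false
  on anticoagulants: yes → true
  age ≥ 74 years: 48 ≥ 74 is false
  NOT current smoker: no → true
  enrolling site = C: D == C is false
  NOT allergy to study drug: yes → false
  eGFR ≥ 89 mL/min: 27 ≥ 89 is false
  HbA1c < 9.8%: 8.9 < 9.8 is true
  years since diagnosis ≥ 24 years: 19 ≥ 24 is false
  pregnant: yes → true
Combine:
[1.1] false OR true = true
[1.2.1.1] true → false = false
[1.2.1] NOT false = true
[1.2] NOT true = false
[1] exactly-one(true, false) = true
[2.1.1.1] true AND false = false
[2.1.1.2] exactly-one(true, false) = true
[2.1.1] false AND true = false
[2.1] NOT false = true
[2] NOT true = false
[3.2] false AND true = false
[3.3] false AND true = false
[3] false OR false OR false = false
[root] true OR false OR false = true
Overall: true → enrolled

Enrolled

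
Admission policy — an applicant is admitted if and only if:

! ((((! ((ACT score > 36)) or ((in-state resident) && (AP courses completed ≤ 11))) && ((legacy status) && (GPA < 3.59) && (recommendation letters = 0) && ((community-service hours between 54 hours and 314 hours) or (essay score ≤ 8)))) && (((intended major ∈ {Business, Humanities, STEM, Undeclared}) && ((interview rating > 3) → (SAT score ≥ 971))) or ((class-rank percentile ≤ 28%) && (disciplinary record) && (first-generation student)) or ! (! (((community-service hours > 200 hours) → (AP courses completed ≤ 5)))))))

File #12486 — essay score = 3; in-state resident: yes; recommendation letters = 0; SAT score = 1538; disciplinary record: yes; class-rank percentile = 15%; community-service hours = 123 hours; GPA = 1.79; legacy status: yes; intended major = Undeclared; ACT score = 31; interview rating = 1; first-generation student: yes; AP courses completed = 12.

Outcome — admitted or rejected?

Atomic conditions:
  ACT score > 36: 31 > 36 is false
  in-state resident: yes → true
  AP courses completed ≤ 11: 12 ≤ 11 is false
  legacy status: yes → true
  GPA < 3.59: 1.79 < 3.59 is true
  recommendation letters = 0: 0 == 0 is true
  community-service hours between 54 hours and 314 hours: 123 in [54, 314] is true
  essay score ≤ 8: 3 ≤ 8 is true
  intended major ∈ {Business, Humanities, STEM, Undeclared}: Undeclared is in the set → true
  interview rating > 3: 1 > 3 is false
  SAT score ≥ 971: 1538 ≥ 971 is true
  class-rank percentile ≤ 28%: 15 ≤ 28 is true
  disciplinary record: yes → true
  first-generation student: yes → true
  community-service hours > 200 hours: 123 > 200 is false
  AP courses completed ≤ 5: 12 ≤ 5 is false
Combine:
[1.1.1.1] NOT false = true
[1.1.1.2] true AND false = false
[1.1.1] true OR false = true
[1.1.2.4] true OR true = true
[1.1.2] true AND true AND true AND true = true
[1.1] true AND true = true
[1.2.1.2] false → true (antecedent false ⇒ implication holds) = true
[1.2.1] true AND true = true
[1.2.2] true AND true AND true = true
[1.2.3.1.1] false → false (antecedent false ⇒ implication holds) = true
[1.2.3.1] NOT true = false
[1.2.3] NOT false = true
[1.2] true OR true OR true = true
[1] true AND true = true
[root] NOT true = false
Overall: false → rejected

Rejected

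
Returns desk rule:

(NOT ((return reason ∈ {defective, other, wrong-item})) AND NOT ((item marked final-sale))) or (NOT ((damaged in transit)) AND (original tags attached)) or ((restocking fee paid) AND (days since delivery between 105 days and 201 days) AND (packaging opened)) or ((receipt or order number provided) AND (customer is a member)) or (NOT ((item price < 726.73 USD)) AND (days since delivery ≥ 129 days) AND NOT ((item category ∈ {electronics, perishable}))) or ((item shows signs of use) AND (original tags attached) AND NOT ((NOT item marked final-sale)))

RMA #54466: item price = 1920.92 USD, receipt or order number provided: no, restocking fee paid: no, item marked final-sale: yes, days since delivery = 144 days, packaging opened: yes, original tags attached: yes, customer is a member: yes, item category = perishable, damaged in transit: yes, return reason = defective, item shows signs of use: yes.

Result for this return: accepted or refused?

Accepted

Atomic conditions:
  return reason ∈ {defective, other, wrong-item}: defective is in the set → true
  item marked final-sale: yes → true
  damaged in transit: yes → true
  original tags attached: yes → true
  restocking fee paid: no → false
  days since delivery between 105 days and 201 days: 144 in [105, 201] is true
  packaging opened: yes → true
  receipt or order number provided: no → false
  customer is a member: yes → true
  item price < 726.73 USD: 1920.92 < 726.73 is false
  days since delivery ≥ 129 days: 144 ≥ 129 is true
  item category ∈ {electronics, perishable}: perishable is in the set → true
  item shows signs of use: yes → true
  NOT item marked final-sale: yes → false
Combine:
[1.1] NOT true = false
[1.2] NOT true = false
[1] false AND false = false
[2.1] NOT true = false
[2] false AND true = false
[3] false AND true AND true = false
[4] false AND true = false
[5.1] NOT false = true
[5.3] NOT true = false
[5] true AND true AND false = false
[6.3] NOT false = true
[6] true AND true AND true = true
[root] false OR false OR false OR false OR false OR true = true
Overall: true → accepted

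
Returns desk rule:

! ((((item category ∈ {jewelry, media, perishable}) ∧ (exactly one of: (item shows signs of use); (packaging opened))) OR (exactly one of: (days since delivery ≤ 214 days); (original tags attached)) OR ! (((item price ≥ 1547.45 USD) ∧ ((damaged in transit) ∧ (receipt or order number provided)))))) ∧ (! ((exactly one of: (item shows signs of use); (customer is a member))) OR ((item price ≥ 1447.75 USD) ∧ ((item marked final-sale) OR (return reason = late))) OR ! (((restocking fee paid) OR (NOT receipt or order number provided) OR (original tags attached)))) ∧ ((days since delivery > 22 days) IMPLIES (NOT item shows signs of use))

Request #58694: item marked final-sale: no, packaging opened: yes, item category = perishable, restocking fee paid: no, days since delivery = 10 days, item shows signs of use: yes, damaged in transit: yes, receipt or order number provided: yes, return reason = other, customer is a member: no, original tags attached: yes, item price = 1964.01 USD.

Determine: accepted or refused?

Refused

Atomic conditions:
  item category ∈ {jewelry, media, perishable}: perishable is in the set → true
  item shows signs of use: yes → true
  packaging opened: yes → true
  days since delivery ≤ 214 days: 10 ≤ 214 is true
  original tags attached: yes → true
  item price ≥ 1547.45 USD: 1964.01 ≥ 1547.45 is true
  damaged in transit: yes → true
  receipt or order number provided: yes → true
  customer is a member: no → false
  item price ≥ 1447.75 USD: 1964.01 ≥ 1447.75 is true
  item marked final-sale: no → false
  return reason = late: other == late is false
  restocking fee paid: no → false
  NOT receipt or order number provided: yes → false
  days since delivery > 22 days: 10 > 22 is false
  NOT item shows signs of use: yes → false
Combine:
[1.1.1.2] exactly-one(true, true) = false
[1.1.1] true AND false = false
[1.1.2] exactly-one(true, true) = false
[1.1.3.1.2] true AND true = true
[1.1.3.1] true AND true = true
[1.1.3] NOT true = false
[1.1] false OR false OR false = false
[1] NOT false = true
[2.1.1] exactly-one(true, false) = true
[2.1] NOT true = false
[2.2.2] false OR false = false
[2.2] true AND false = false
[2.3.1] false OR false OR true = true
[2.3] NOT true = false
[2] false OR false OR false = false
[3] false → false (antecedent false ⇒ implication holds) = true
[root] true AND false AND true = false
Overall: false → refused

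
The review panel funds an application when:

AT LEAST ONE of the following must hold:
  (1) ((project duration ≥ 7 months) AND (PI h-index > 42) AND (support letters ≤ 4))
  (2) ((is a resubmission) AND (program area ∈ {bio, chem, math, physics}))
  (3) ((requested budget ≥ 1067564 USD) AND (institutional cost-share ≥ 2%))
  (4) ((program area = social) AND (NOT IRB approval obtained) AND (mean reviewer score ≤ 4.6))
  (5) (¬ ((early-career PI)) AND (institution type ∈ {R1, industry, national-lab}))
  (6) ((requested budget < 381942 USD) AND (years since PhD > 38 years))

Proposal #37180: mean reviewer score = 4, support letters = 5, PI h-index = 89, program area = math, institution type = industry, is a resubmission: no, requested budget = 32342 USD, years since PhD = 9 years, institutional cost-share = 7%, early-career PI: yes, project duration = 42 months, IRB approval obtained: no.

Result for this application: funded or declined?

Atomic conditions:
  project duration ≥ 7 months: 42 ≥ 7 is true
  PI h-index > 42: 89 > 42 is true
  support letters ≤ 4: 5 ≤ 4 is false
  is a resubmission: no → false
  program area ∈ {bio, chem, math, physics}: math is in the set → true
  requested budget ≥ 1067564 USD: 32342 ≥ 1067564 is false
  institutional cost-share ≥ 2%: 7 ≥ 2 is true
  program area = social: math == social is false
  NOT IRB approval obtained: no → true
  mean reviewer score ≤ 4.6: 4 ≤ 4.6 is true
  early-career PI: yes → true
  institution type ∈ {R1, industry, national-lab}: industry is in the set → true
  requested budget < 381942 USD: 32342 < 381942 is true
  years since PhD > 38 years: 9 > 38 is false
Combine:
[1] true AND true AND false = false
[2] false AND true = false
[3] false AND true = false
[4] false AND true AND true = false
[5.1] NOT true = false
[5] false AND true = false
[6] true AND false = false
[root] false OR false OR false OR false OR false OR false = false
Overall: false → declined

Declined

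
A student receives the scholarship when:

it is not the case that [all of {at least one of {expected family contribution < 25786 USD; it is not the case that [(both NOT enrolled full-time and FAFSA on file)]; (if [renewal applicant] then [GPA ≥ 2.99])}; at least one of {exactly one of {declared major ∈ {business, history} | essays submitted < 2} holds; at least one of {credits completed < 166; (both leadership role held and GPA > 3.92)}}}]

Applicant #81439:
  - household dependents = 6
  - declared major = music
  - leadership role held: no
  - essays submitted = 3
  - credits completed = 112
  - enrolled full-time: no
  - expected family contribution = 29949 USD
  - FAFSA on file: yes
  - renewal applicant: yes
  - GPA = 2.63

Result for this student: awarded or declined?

Atomic conditions:
  expected family contribution < 25786 USD: 29949 < 25786 is false
  NOT enrolled full-time: no → true
  FAFSA on file: yes → true
  renewal applicant: yes → true
  GPA ≥ 2.99: 2.63 ≥ 2.99 is false
  declared major ∈ {business, history}: music is not in the set → false
  essays submitted < 2: 3 < 2 is false
  credits completed < 166: 112 < 166 is true
  leadership role held: no → false
  GPA > 3.92: 2.63 > 3.92 is false
Combine:
[1.1.2.1] true AND true = true
[1.1.2] NOT true = false
[1.1.3] true → false = false
[1.1] false OR false OR false = false
[1.2.1] exactly-one(false, false) = false
[1.2.2.2] false AND false = false
[1.2.2] true OR false = true
[1.2] false OR true = true
[1] false AND true = false
[root] NOT false = true
Overall: true → awarded

Awarded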